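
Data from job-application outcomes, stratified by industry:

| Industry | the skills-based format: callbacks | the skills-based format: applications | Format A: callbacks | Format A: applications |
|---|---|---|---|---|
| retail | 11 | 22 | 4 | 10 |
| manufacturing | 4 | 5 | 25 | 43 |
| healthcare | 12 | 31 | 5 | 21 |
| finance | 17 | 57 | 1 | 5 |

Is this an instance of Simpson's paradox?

Yes

Retail: the skills-based format 11/22 = 50.0%, Format A 4/10 = 40.0% → the skills-based format
Manufacturing: the skills-based format 4/5 = 80.0%, Format A 25/43 = 58.1% → the skills-based format
Healthcare: the skills-based format 12/31 = 38.7%, Format A 5/21 = 23.8% → the skills-based format
Finance: the skills-based format 17/57 = 29.8%, Format A 1/5 = 20.0% → the skills-based format
Overall: the skills-based format 44/115 = 38.3%, Format A 35/79 = 44.3% → Format A
The skills-based format wins each industry group but Format A wins overall — the comparison reverses. The skills-based format's applications skew toward finance, which has a lower base rate.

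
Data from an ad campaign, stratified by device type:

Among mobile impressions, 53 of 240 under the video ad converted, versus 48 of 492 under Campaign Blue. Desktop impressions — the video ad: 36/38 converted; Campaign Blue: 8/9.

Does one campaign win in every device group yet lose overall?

Mobile: the video ad 53/240 = 22.1%, Campaign Blue 48/492 = 9.8% → the video ad
Desktop: the video ad 36/38 = 94.7%, Campaign Blue 8/9 = 88.9% → the video ad
Overall: the video ad 89/278 = 32.0%, Campaign Blue 56/501 = 11.2% → the video ad
The video ad wins overall and in every device group — no reversal.

No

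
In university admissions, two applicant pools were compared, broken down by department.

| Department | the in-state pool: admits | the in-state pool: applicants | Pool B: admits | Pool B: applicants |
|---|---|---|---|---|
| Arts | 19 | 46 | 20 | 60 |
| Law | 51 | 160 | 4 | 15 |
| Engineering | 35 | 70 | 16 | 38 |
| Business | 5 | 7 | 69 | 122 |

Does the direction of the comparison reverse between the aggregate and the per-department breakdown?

Arts: the in-state pool 19/46 = 41.3%, Pool B 20/60 = 33.3% → the in-state pool
Law: the in-state pool 51/160 = 31.9%, Pool B 4/15 = 26.7% → the in-state pool
Engineering: the in-state pool 35/70 = 50.0%, Pool B 16/38 = 42.1% → the in-state pool
Business: the in-state pool 5/7 = 71.4%, Pool B 69/122 = 56.6% → the in-state pool
Overall: the in-state pool 110/283 = 38.9%, Pool B 109/235 = 46.4% → Pool B
The in-state pool wins each department group but Pool B wins overall — the comparison reverses. The in-state pool's applicants skew toward Law, which has a lower base rate.

Yes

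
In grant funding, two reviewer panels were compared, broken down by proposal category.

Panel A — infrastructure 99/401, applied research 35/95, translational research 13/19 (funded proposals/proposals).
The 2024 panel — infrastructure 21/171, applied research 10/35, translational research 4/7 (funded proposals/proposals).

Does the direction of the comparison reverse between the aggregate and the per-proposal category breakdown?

No

Infrastructure: Panel A 99/401 = 24.7%, the 2024 panel 21/171 = 12.3% → Panel A
Applied research: Panel A 35/95 = 36.8%, the 2024 panel 10/35 = 28.6% → Panel A
Translational research: Panel A 13/19 = 68.4%, the 2024 panel 4/7 = 57.1% → Panel A
Overall: Panel A 147/515 = 28.5%, the 2024 panel 35/213 = 16.4% → Panel A
Panel A wins overall and in every proposal group — no reversal.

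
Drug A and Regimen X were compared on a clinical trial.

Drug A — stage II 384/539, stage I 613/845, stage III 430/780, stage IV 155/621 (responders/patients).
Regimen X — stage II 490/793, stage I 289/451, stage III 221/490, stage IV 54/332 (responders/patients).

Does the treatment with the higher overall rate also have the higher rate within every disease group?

Stage II: Drug A 384/539 = 71.2%, Regimen X 490/793 = 61.8% → Drug A
Stage I: Drug A 613/845 = 72.5%, Regimen X 289/451 = 64.1% → Drug A
Stage III: Drug A 430/780 = 55.1%, Regimen X 221/490 = 45.1% → Drug A
Stage IV: Drug A 155/621 = 25.0%, Regimen X 54/332 = 16.3% → Drug A
Overall: Drug A 1582/2785 = 56.8%, Regimen X 1054/2066 = 51.0% → Drug A
Drug A wins overall and in every disease group — no reversal.

Yes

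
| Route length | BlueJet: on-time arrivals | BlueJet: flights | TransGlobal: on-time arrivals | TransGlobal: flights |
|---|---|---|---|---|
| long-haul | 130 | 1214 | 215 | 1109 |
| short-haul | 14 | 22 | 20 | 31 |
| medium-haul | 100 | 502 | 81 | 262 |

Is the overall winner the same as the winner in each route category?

Long-haul: BlueJet 130/1214 = 10.7%, TransGlobal 215/1109 = 19.4% → TransGlobal
Short-haul: BlueJet 14/22 = 63.6%, TransGlobal 20/31 = 64.5% → TransGlobal
Medium-haul: BlueJet 100/502 = 19.9%, TransGlobal 81/262 = 30.9% → TransGlobal
Overall: BlueJet 244/1738 = 14.0%, TransGlobal 316/1402 = 22.5% → TransGlobal
TransGlobal wins overall and in every route group — no reversal.

Yes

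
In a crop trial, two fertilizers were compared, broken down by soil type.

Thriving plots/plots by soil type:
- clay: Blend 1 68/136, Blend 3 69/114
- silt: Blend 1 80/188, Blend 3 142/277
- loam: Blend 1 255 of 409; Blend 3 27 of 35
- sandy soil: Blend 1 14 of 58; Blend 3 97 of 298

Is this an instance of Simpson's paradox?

Yes

Clay: Blend 1 68/136 = 50.0%, Blend 3 69/114 = 60.5% → Blend 3
Silt: Blend 1 80/188 = 42.6%, Blend 3 142/277 = 51.3% → Blend 3
Loam: Blend 1 255/409 = 62.3%, Blend 3 27/35 = 77.1% → Blend 3
Sandy soil: Blend 1 14/58 = 24.1%, Blend 3 97/298 = 32.6% → Blend 3
Overall: Blend 1 417/791 = 52.7%, Blend 3 335/724 = 46.3% → Blend 1
Blend 3 wins each soil group but Blend 1 wins overall — the comparison reverses. Blend 3's plots skew toward sandy soil, which has a lower base rate.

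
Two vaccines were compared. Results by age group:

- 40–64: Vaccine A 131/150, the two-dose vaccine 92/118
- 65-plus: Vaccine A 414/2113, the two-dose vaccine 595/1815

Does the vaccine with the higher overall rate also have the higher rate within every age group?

40–64: Vaccine A 131/150 = 87.3%, the two-dose vaccine 92/118 = 78.0% → Vaccine A
65-plus: Vaccine A 414/2113 = 19.6%, the two-dose vaccine 595/1815 = 32.8% → the two-dose vaccine
Overall: Vaccine A 545/2263 = 24.1%, the two-dose vaccine 687/1933 = 35.5% → the two-dose vaccine
Neither sweeps: Vaccine A wins 1 of 2 groups, the two-dose vaccine wins 1. The two-dose vaccine wins overall but not every group — no Simpson reversal.

No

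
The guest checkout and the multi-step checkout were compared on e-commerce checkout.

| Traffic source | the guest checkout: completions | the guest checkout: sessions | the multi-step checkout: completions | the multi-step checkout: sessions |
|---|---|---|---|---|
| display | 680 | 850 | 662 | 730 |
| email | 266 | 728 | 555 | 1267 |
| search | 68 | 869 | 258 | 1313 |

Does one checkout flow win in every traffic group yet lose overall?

No

Display: the guest checkout 680/850 = 80.0%, the multi-step checkout 662/730 = 90.7% → the multi-step checkout
Email: the guest checkout 266/728 = 36.5%, the multi-step checkout 555/1267 = 43.8% → the multi-step checkout
Search: the guest checkout 68/869 = 7.8%, the multi-step checkout 258/1313 = 19.6% → the multi-step checkout
Overall: the guest checkout 1014/2447 = 41.4%, the multi-step checkout 1475/3310 = 44.6% → the multi-step checkout
The multi-step checkout wins overall and in every traffic group — no reversal.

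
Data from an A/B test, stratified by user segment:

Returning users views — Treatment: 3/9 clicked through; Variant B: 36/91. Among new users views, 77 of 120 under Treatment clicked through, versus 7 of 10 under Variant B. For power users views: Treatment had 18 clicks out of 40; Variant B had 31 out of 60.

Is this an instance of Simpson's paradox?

Yes

Returning users: Treatment 3/9 = 33.3%, Variant B 36/91 = 39.6% → Variant B
New users: Treatment 77/120 = 64.2%, Variant B 7/10 = 70.0% → Variant B
Power users: Treatment 18/40 = 45.0%, Variant B 31/60 = 51.7% → Variant B
Overall: Treatment 98/169 = 58.0%, Variant B 74/161 = 46.0% → Treatment
Variant B wins each user group but Treatment wins overall — the comparison reverses. Variant B's views skew toward returning users, which has a lower base rate.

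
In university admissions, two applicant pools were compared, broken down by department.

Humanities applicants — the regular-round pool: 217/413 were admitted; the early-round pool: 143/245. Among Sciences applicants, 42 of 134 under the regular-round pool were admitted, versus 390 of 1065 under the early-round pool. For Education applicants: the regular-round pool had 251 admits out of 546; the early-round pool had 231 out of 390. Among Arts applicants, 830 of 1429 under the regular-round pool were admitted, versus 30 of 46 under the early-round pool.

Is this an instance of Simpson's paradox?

Humanities: the regular-round pool 217/413 = 52.5%, the early-round pool 143/245 = 58.4% → the early-round pool
Sciences: the regular-round pool 42/134 = 31.3%, the early-round pool 390/1065 = 36.6% → the early-round pool
Education: the regular-round pool 251/546 = 46.0%, the early-round pool 231/390 = 59.2% → the early-round pool
Arts: the regular-round pool 830/1429 = 58.1%, the early-round pool 30/46 = 65.2% → the early-round pool
Overall: the regular-round pool 1340/2522 = 53.1%, the early-round pool 794/1746 = 45.5% → the regular-round pool
The early-round pool wins each department group but the regular-round pool wins overall — the comparison reverses. The early-round pool's applicants skew toward Sciences, which has a lower base rate.

Yes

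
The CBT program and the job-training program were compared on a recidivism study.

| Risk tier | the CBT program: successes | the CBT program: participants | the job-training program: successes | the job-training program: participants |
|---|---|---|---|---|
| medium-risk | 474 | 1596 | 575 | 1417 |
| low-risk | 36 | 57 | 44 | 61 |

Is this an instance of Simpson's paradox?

Medium-risk: the CBT program 474/1596 = 29.7%, the job-training program 575/1417 = 40.6% → the job-training program
Low-risk: the CBT program 36/57 = 63.2%, the job-training program 44/61 = 72.1% → the job-training program
Overall: the CBT program 510/1653 = 30.9%, the job-training program 619/1478 = 41.9% → the job-training program
The job-training program wins overall and in every risk group — no reversal.

No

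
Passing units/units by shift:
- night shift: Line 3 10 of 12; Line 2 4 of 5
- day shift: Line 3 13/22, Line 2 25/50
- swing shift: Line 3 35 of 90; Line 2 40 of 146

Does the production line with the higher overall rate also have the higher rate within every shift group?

Night shift: Line 3 10/12 = 83.3%, Line 2 4/5 = 80.0% → Line 3
Day shift: Line 3 13/22 = 59.1%, Line 2 25/50 = 50.0% → Line 3
Swing shift: Line 3 35/90 = 38.9%, Line 2 40/146 = 27.4% → Line 3
Overall: Line 3 58/124 = 46.8%, Line 2 69/201 = 34.3% → Line 3
Line 3 wins overall and in every shift group — no reversal.

Yes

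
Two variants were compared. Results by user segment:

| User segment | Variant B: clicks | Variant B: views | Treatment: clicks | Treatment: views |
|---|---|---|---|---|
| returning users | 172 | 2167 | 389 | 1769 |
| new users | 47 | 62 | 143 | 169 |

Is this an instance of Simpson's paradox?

Returning users: Variant B 172/2167 = 7.9%, Treatment 389/1769 = 22.0% → Treatment
New users: Variant B 47/62 = 75.8%, Treatment 143/169 = 84.6% → Treatment
Overall: Variant B 219/2229 = 9.8%, Treatment 532/1938 = 27.5% → Treatment
Treatment wins overall and in every user group — no reversal.

No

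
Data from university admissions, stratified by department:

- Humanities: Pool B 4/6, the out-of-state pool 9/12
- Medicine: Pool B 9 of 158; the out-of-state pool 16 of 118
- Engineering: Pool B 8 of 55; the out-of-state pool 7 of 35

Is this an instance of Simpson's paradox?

Humanities: Pool B 4/6 = 66.7%, the out-of-state pool 9/12 = 75.0% → the out-of-state pool
Medicine: Pool B 9/158 = 5.7%, the out-of-state pool 16/118 = 13.6% → the out-of-state pool
Engineering: Pool B 8/55 = 14.5%, the out-of-state pool 7/35 = 20.0% → the out-of-state pool
Overall: Pool B 21/219 = 9.6%, the out-of-state pool 32/165 = 19.4% → the out-of-state pool
The out-of-state pool wins overall and in every department group — no reversal.

No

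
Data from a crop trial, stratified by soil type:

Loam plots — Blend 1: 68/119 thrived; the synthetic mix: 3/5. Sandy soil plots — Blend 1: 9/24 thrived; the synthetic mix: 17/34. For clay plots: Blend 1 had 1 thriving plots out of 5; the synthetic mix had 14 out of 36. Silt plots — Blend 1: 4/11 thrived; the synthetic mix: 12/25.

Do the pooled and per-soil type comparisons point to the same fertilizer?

No

Loam: Blend 1 68/119 = 57.1%, the synthetic mix 3/5 = 60.0% → the synthetic mix
Sandy soil: Blend 1 9/24 = 37.5%, the synthetic mix 17/34 = 50.0% → the synthetic mix
Clay: Blend 1 1/5 = 20.0%, the synthetic mix 14/36 = 38.9% → the synthetic mix
Silt: Blend 1 4/11 = 36.4%, the synthetic mix 12/25 = 48.0% → the synthetic mix
Overall: Blend 1 82/159 = 51.6%, the synthetic mix 46/100 = 46.0% → Blend 1
The synthetic mix wins each soil group but Blend 1 wins overall — the comparison reverses. The synthetic mix's plots skew toward clay, which has a lower base rate.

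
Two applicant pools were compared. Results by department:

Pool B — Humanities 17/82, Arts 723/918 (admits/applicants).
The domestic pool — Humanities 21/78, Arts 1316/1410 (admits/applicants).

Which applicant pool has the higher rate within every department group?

the domestic pool

Humanities: Pool B 17/82 = 20.7%, the domestic pool 21/78 = 26.9% → the domestic pool
Arts: Pool B 723/918 = 78.8%, the domestic pool 1316/1410 = 93.3% → the domestic pool
The domestic pool has the higher rate in both groups.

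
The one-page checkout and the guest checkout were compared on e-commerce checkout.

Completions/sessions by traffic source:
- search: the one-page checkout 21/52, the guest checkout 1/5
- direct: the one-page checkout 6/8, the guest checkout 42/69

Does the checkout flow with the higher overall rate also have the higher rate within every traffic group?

Search: the one-page checkout 21/52 = 40.4%, the guest checkout 1/5 = 20.0% → the one-page checkout
Direct: the one-page checkout 6/8 = 75.0%, the guest checkout 42/69 = 60.9% → the one-page checkout
Overall: the one-page checkout 27/60 = 45.0%, the guest checkout 43/74 = 58.1% → the guest checkout
The one-page checkout wins each traffic group but the guest checkout wins overall — the comparison reverses. The one-page checkout's sessions skew toward search, which has a lower base rate.

No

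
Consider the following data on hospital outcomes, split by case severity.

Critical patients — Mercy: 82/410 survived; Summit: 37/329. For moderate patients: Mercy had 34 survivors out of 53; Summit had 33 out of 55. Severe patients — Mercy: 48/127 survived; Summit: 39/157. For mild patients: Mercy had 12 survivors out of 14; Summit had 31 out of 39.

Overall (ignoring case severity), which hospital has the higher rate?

Mercy

Critical: Mercy 82/410 = 20.0%, Summit 37/329 = 11.2% → Mercy
Moderate: Mercy 34/53 = 64.2%, Summit 33/55 = 60.0% → Mercy
Severe: Mercy 48/127 = 37.8%, Summit 39/157 = 24.8% → Mercy
Mild: Mercy 12/14 = 85.7%, Summit 31/39 = 79.5% → Mercy
Overall: Mercy 176/604 = 29.1%, Summit 140/580 = 24.1% → Mercy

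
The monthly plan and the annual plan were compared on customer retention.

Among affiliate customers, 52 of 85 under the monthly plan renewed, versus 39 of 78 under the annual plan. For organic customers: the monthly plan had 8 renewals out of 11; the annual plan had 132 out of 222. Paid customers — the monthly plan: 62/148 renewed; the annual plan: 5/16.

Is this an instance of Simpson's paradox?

Yes

Affiliate: the monthly plan 52/85 = 61.2%, the annual plan 39/78 = 50.0% → the monthly plan
Organic: the monthly plan 8/11 = 72.7%, the annual plan 132/222 = 59.5% → the monthly plan
Paid: the monthly plan 62/148 = 41.9%, the annual plan 5/16 = 31.2% → the monthly plan
Overall: the monthly plan 122/244 = 50.0%, the annual plan 176/316 = 55.7% → the annual plan
The monthly plan wins each signup group but the annual plan wins overall — the comparison reverses. The monthly plan's customers skew toward paid, which has a lower base rate.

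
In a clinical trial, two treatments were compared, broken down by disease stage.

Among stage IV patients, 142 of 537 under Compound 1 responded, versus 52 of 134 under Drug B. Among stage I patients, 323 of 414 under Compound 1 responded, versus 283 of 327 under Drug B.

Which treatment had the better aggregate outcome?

Stage IV: Compound 1 142/537 = 26.4%, Drug B 52/134 = 38.8% → Drug B
Stage I: Compound 1 323/414 = 78.0%, Drug B 283/327 = 86.5% → Drug B
Overall: Compound 1 465/951 = 48.9%, Drug B 335/461 = 72.7% → Drug B

Drug B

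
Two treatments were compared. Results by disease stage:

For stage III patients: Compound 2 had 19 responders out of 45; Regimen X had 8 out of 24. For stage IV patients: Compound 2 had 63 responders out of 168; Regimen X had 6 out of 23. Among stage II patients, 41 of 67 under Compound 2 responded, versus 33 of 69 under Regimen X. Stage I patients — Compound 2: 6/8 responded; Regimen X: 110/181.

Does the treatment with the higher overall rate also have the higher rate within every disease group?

No

Stage III: Compound 2 19/45 = 42.2%, Regimen X 8/24 = 33.3% → Compound 2
Stage IV: Compound 2 63/168 = 37.5%, Regimen X 6/23 = 26.1% → Compound 2
Stage II: Compound 2 41/67 = 61.2%, Regimen X 33/69 = 47.8% → Compound 2
Stage I: Compound 2 6/8 = 75.0%, Regimen X 110/181 = 60.8% → Compound 2
Overall: Compound 2 129/288 = 44.8%, Regimen X 157/297 = 52.9% → Regimen X
Compound 2 wins each disease group but Regimen X wins overall — the comparison reverses. Compound 2's patients skew toward stage IV, which has a lower base rate.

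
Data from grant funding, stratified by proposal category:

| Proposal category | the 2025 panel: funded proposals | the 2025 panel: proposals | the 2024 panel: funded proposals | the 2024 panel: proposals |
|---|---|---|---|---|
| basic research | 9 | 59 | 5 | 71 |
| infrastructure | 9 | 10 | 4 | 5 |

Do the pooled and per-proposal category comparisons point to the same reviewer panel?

Yes

Basic research: the 2025 panel 9/59 = 15.3%, the 2024 panel 5/71 = 7.0% → the 2025 panel
Infrastructure: the 2025 panel 9/10 = 90.0%, the 2024 panel 4/5 = 80.0% → the 2025 panel
Overall: the 2025 panel 18/69 = 26.1%, the 2024 panel 9/76 = 11.8% → the 2025 panel
The 2025 panel wins overall and in every proposal group — no reversal.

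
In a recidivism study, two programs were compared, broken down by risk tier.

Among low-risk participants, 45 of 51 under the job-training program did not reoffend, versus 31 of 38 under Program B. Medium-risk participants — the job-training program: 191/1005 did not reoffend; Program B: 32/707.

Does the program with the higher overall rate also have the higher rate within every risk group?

Yes

Low-risk: the job-training program 45/51 = 88.2%, Program B 31/38 = 81.6% → the job-training program
Medium-risk: the job-training program 191/1005 = 19.0%, Program B 32/707 = 4.5% → the job-training program
Overall: the job-training program 236/1056 = 22.3%, Program B 63/745 = 8.5% → the job-training program
The job-training program wins overall and in every risk group — no reversal.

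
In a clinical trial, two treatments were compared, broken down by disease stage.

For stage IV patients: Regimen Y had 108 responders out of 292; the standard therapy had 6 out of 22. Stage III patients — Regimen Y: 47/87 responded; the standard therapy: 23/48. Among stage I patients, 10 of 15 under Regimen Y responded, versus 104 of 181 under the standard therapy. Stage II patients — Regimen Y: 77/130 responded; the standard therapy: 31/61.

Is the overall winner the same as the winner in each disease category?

Stage IV: Regimen Y 108/292 = 37.0%, the standard therapy 6/22 = 27.3% → Regimen Y
Stage III: Regimen Y 47/87 = 54.0%, the standard therapy 23/48 = 47.9% → Regimen Y
Stage I: Regimen Y 10/15 = 66.7%, the standard therapy 104/181 = 57.5% → Regimen Y
Stage II: Regimen Y 77/130 = 59.2%, the standard therapy 31/61 = 50.8% → Regimen Y
Overall: Regimen Y 242/524 = 46.2%, the standard therapy 164/312 = 52.6% → the standard therapy
Regimen Y wins each disease group but the standard therapy wins overall — the comparison reverses. Regimen Y's patients skew toward stage IV, which has a lower base rate.

No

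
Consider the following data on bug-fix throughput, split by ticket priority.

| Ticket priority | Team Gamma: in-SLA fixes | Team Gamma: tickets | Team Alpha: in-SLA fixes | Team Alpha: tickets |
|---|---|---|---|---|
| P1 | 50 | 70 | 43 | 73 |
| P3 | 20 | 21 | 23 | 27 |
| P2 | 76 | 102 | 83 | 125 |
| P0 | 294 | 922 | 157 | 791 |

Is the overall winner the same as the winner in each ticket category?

Yes

P1: Team Gamma 50/70 = 71.4%, Team Alpha 43/73 = 58.9% → Team Gamma
P3: Team Gamma 20/21 = 95.2%, Team Alpha 23/27 = 85.2% → Team Gamma
P2: Team Gamma 76/102 = 74.5%, Team Alpha 83/125 = 66.4% → Team Gamma
P0: Team Gamma 294/922 = 31.9%, Team Alpha 157/791 = 19.8% → Team Gamma
Overall: Team Gamma 440/1115 = 39.5%, Team Alpha 306/1016 = 30.1% → Team Gamma
Team Gamma wins overall and in every ticket group — no reversal.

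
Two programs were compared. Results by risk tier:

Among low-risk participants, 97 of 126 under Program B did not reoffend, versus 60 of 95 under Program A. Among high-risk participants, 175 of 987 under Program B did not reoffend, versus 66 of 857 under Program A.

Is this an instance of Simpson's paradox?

Low-risk: Program B 97/126 = 77.0%, Program A 60/95 = 63.2% → Program B
High-risk: Program B 175/987 = 17.7%, Program A 66/857 = 7.7% → Program B
Overall: Program B 272/1113 = 24.4%, Program A 126/952 = 13.2% → Program B
Program B wins overall and in every risk group — no reversal.

No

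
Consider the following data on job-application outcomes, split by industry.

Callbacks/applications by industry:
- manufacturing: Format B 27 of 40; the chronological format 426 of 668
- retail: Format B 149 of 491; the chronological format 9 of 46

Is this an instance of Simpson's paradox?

Manufacturing: Format B 27/40 = 67.5%, the chronological format 426/668 = 63.8% → Format B
Retail: Format B 149/491 = 30.3%, the chronological format 9/46 = 19.6% → Format B
Overall: Format B 176/531 = 33.1%, the chronological format 435/714 = 60.9% → the chronological format
Format B wins each industry group but the chronological format wins overall — the comparison reverses. Format B's applications skew toward retail, which has a lower base rate.

Yes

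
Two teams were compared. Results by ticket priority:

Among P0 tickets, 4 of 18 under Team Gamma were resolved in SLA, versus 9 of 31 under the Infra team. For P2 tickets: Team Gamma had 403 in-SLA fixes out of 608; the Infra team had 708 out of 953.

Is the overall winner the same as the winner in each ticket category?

P0: Team Gamma 4/18 = 22.2%, the Infra team 9/31 = 29.0% → the Infra team
P2: Team Gamma 403/608 = 66.3%, the Infra team 708/953 = 74.3% → the Infra team
Overall: Team Gamma 407/626 = 65.0%, the Infra team 717/984 = 72.9% → the Infra team
The Infra team wins overall and in every ticket group — no reversal.

Yes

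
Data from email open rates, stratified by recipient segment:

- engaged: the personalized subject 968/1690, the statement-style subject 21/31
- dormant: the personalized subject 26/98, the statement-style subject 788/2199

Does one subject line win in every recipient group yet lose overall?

Engaged: the personalized subject 968/1690 = 57.3%, the statement-style subject 21/31 = 67.7% → the statement-style subject
Dormant: the personalized subject 26/98 = 26.5%, the statement-style subject 788/2199 = 35.8% → the statement-style subject
Overall: the personalized subject 994/1788 = 55.6%, the statement-style subject 809/2230 = 36.3% → the personalized subject
The statement-style subject wins each recipient group but the personalized subject wins overall — the comparison reverses. The statement-style subject's sends skew toward dormant, which has a lower base rate.

Yes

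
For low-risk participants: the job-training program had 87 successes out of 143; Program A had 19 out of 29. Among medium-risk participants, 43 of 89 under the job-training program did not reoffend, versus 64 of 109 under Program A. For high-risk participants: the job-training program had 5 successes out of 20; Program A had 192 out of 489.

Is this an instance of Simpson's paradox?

Low-risk: the job-training program 87/143 = 60.8%, Program A 19/29 = 65.5% → Program A
Medium-risk: the job-training program 43/89 = 48.3%, Program A 64/109 = 58.7% → Program A
High-risk: the job-training program 5/20 = 25.0%, Program A 192/489 = 39.3% → Program A
Overall: the job-training program 135/252 = 53.6%, Program A 275/627 = 43.9% → the job-training program
Program A wins each risk group but the job-training program wins overall — the comparison reverses. Program A's participants skew toward high-risk, which has a lower base rate.

Yes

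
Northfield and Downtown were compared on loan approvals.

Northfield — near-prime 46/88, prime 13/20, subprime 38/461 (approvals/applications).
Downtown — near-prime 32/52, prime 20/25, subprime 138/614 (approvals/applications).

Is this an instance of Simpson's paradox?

No

Near-prime: Northfield 46/88 = 52.3%, Downtown 32/52 = 61.5% → Downtown
Prime: Northfield 13/20 = 65.0%, Downtown 20/25 = 80.0% → Downtown
Subprime: Northfield 38/461 = 8.2%, Downtown 138/614 = 22.5% → Downtown
Overall: Northfield 97/569 = 17.0%, Downtown 190/691 = 27.5% → Downtown
Downtown wins overall and in every credit group — no reversal.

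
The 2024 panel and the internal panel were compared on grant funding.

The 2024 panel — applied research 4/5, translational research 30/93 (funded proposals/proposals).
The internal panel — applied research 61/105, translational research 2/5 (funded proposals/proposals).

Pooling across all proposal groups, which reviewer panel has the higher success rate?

the internal panel

Applied research: the 2024 panel 4/5 = 80.0%, the internal panel 61/105 = 58.1% → the 2024 panel
Translational research: the 2024 panel 30/93 = 32.3%, the internal panel 2/5 = 40.0% → the internal panel
Overall: the 2024 panel 34/98 = 34.7%, the internal panel 63/110 = 57.3% → the internal panel
(Neither sweeps every proposal group, but the internal panel has the higher pooled rate.)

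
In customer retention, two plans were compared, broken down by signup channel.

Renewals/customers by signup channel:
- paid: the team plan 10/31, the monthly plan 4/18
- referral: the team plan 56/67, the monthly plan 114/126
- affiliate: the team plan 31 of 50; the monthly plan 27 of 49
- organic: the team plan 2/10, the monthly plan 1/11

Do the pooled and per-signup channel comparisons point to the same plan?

No

Paid: the team plan 10/31 = 32.3%, the monthly plan 4/18 = 22.2% → the team plan
Referral: the team plan 56/67 = 83.6%, the monthly plan 114/126 = 90.5% → the monthly plan
Affiliate: the team plan 31/50 = 62.0%, the monthly plan 27/49 = 55.1% → the team plan
Organic: the team plan 2/10 = 20.0%, the monthly plan 1/11 = 9.1% → the team plan
Overall: the team plan 99/158 = 62.7%, the monthly plan 146/204 = 71.6% → the monthly plan
Neither sweeps: the team plan wins 3 of 4 groups, the monthly plan wins 1. The monthly plan wins overall but not every group — no Simpson reversal.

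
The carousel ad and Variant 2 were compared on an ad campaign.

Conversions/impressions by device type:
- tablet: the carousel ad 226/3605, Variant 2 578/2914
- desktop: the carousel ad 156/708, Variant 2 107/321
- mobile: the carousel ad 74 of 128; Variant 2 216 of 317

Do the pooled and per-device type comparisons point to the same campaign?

Tablet: the carousel ad 226/3605 = 6.3%, Variant 2 578/2914 = 19.8% → Variant 2
Desktop: the carousel ad 156/708 = 22.0%, Variant 2 107/321 = 33.3% → Variant 2
Mobile: the carousel ad 74/128 = 57.8%, Variant 2 216/317 = 68.1% → Variant 2
Overall: the carousel ad 456/4441 = 10.3%, Variant 2 901/3552 = 25.4% → Variant 2
Variant 2 wins overall and in every device group — no reversal.

Yes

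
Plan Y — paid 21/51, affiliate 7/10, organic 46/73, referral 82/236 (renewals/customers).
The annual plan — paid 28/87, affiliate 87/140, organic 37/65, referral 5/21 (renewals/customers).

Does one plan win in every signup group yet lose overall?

Paid: Plan Y 21/51 = 41.2%, the annual plan 28/87 = 32.2% → Plan Y
Affiliate: Plan Y 7/10 = 70.0%, the annual plan 87/140 = 62.1% → Plan Y
Organic: Plan Y 46/73 = 63.0%, the annual plan 37/65 = 56.9% → Plan Y
Referral: Plan Y 82/236 = 34.7%, the annual plan 5/21 = 23.8% → Plan Y
Overall: Plan Y 156/370 = 42.2%, the annual plan 157/313 = 50.2% → the annual plan
Plan Y wins each signup group but the annual plan wins overall — the comparison reverses. Plan Y's customers skew toward referral, which has a lower base rate.

Yes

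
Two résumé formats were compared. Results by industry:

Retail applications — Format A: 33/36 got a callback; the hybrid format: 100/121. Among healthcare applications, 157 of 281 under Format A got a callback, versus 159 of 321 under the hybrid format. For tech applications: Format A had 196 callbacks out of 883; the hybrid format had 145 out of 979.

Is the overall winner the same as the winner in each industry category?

Retail: Format A 33/36 = 91.7%, the hybrid format 100/121 = 82.6% → Format A
Healthcare: Format A 157/281 = 55.9%, the hybrid format 159/321 = 49.5% → Format A
Tech: Format A 196/883 = 22.2%, the hybrid format 145/979 = 14.8% → Format A
Overall: Format A 386/1200 = 32.2%, the hybrid format 404/1421 = 28.4% → Format A
Format A wins overall and in every industry group — no reversal.

Yes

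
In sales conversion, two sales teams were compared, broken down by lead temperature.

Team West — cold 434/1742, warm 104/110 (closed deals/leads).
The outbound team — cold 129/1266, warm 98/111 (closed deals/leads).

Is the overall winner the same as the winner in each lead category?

Cold: Team West 434/1742 = 24.9%, the outbound team 129/1266 = 10.2% → Team West
Warm: Team West 104/110 = 94.5%, the outbound team 98/111 = 88.3% → Team West
Overall: Team West 538/1852 = 29.0%, the outbound team 227/1377 = 16.5% → Team West
Team West wins overall and in every lead group — no reversal.

Yes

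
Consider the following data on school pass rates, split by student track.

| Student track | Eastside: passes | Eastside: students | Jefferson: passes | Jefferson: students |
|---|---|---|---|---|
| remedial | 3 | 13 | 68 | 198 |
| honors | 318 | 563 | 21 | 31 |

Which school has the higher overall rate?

Eastside

Remedial: Eastside 3/13 = 23.1%, Jefferson 68/198 = 34.3% → Jefferson
Honors: Eastside 318/563 = 56.5%, Jefferson 21/31 = 67.7% → Jefferson
Overall: Eastside 321/576 = 55.7%, Jefferson 89/229 = 38.9% → Eastside
(Jefferson wins every student group but Eastside wins overall — Jefferson's students skew toward the low-rate remedial group.)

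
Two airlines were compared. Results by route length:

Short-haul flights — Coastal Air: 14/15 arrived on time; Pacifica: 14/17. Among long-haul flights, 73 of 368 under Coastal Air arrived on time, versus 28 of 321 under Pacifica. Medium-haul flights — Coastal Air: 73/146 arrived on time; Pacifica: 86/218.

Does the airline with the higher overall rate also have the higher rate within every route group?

Short-haul: Coastal Air 14/15 = 93.3%, Pacifica 14/17 = 82.4% → Coastal Air
Long-haul: Coastal Air 73/368 = 19.8%, Pacifica 28/321 = 8.7% → Coastal Air
Medium-haul: Coastal Air 73/146 = 50.0%, Pacifica 86/218 = 39.4% → Coastal Air
Overall: Coastal Air 160/529 = 30.2%, Pacifica 128/556 = 23.0% → Coastal Air
Coastal Air wins overall and in every route group — no reversal.

Yes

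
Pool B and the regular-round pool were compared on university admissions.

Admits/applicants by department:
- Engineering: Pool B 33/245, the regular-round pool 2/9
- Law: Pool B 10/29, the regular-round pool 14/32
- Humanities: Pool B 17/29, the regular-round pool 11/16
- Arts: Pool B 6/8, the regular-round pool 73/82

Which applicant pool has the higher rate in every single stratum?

Engineering: Pool B 33/245 = 13.5%, the regular-round pool 2/9 = 22.2% → the regular-round pool
Law: Pool B 10/29 = 34.5%, the regular-round pool 14/32 = 43.8% → the regular-round pool
Humanities: Pool B 17/29 = 58.6%, the regular-round pool 11/16 = 68.8% → the regular-round pool
Arts: Pool B 6/8 = 75.0%, the regular-round pool 73/82 = 89.0% → the regular-round pool
The regular-round pool has the higher rate in all 4 groups.

the regular-round pool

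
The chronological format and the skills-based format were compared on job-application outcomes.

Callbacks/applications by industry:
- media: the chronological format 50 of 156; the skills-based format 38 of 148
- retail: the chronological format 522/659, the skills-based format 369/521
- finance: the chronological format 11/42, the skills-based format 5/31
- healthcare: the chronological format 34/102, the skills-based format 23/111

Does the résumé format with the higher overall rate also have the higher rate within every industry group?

Media: the chronological format 50/156 = 32.1%, the skills-based format 38/148 = 25.7% → the chronological format
Retail: the chronological format 522/659 = 79.2%, the skills-based format 369/521 = 70.8% → the chronological format
Finance: the chronological format 11/42 = 26.2%, the skills-based format 5/31 = 16.1% → the chronological format
Healthcare: the chronological format 34/102 = 33.3%, the skills-based format 23/111 = 20.7% → the chronological format
Overall: the chronological format 617/959 = 64.3%, the skills-based format 435/811 = 53.6% → the chronological format
The chronological format wins overall and in every industry group — no reversal.

Yes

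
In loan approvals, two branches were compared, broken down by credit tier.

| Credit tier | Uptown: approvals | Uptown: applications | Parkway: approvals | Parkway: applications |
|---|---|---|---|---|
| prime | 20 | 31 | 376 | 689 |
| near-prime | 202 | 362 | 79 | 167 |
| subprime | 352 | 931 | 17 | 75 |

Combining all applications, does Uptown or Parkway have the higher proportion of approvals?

Prime: Uptown 20/31 = 64.5%, Parkway 376/689 = 54.6% → Uptown
Near-prime: Uptown 202/362 = 55.8%, Parkway 79/167 = 47.3% → Uptown
Subprime: Uptown 352/931 = 37.8%, Parkway 17/75 = 22.7% → Uptown
Overall: Uptown 574/1324 = 43.4%, Parkway 472/931 = 50.7% → Parkway
(Uptown wins every credit group but Parkway wins overall — Uptown's applications skew toward the low-rate subprime group.)

Parkway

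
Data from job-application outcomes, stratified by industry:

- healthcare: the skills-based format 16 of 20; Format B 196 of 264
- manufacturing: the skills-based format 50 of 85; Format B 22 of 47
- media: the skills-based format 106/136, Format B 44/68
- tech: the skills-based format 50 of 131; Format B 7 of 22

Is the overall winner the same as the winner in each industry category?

Healthcare: the skills-based format 16/20 = 80.0%, Format B 196/264 = 74.2% → the skills-based format
Manufacturing: the skills-based format 50/85 = 58.8%, Format B 22/47 = 46.8% → the skills-based format
Media: the skills-based format 106/136 = 77.9%, Format B 44/68 = 64.7% → the skills-based format
Tech: the skills-based format 50/131 = 38.2%, Format B 7/22 = 31.8% → the skills-based format
Overall: the skills-based format 222/372 = 59.7%, Format B 269/401 = 67.1% → Format B
The skills-based format wins each industry group but Format B wins overall — the comparison reverses. The skills-based format's applications skew toward tech, which has a lower base rate.

No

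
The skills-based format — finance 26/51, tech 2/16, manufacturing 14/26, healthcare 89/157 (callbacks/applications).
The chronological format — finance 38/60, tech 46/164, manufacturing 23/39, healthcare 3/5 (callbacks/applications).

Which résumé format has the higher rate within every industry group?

Finance: the skills-based format 26/51 = 51.0%, the chronological format 38/60 = 63.3% → the chronological format
Tech: the skills-based format 2/16 = 12.5%, the chronological format 46/164 = 28.0% → the chronological format
Manufacturing: the skills-based format 14/26 = 53.8%, the chronological format 23/39 = 59.0% → the chronological format
Healthcare: the skills-based format 89/157 = 56.7%, the chronological format 3/5 = 60.0% → the chronological format
The chronological format has the higher rate in all 4 groups.

the chronological format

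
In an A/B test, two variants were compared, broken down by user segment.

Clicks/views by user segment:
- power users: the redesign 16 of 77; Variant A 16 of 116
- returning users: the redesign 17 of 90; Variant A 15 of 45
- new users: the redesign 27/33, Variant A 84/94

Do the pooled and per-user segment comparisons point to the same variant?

Power users: the redesign 16/77 = 20.8%, Variant A 16/116 = 13.8% → the redesign
Returning users: the redesign 17/90 = 18.9%, Variant A 15/45 = 33.3% → Variant A
New users: the redesign 27/33 = 81.8%, Variant A 84/94 = 89.4% → Variant A
Overall: the redesign 60/200 = 30.0%, Variant A 115/255 = 45.1% → Variant A
Neither sweeps: the redesign wins 1 of 3 groups, Variant A wins 2. Variant A wins overall but not every group — no Simpson reversal.

No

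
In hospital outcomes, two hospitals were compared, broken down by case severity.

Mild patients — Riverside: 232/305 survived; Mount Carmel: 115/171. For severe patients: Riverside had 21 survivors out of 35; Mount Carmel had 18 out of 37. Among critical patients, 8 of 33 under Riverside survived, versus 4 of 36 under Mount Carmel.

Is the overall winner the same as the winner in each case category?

Mild: Riverside 232/305 = 76.1%, Mount Carmel 115/171 = 67.3% → Riverside
Severe: Riverside 21/35 = 60.0%, Mount Carmel 18/37 = 48.6% → Riverside
Critical: Riverside 8/33 = 24.2%, Mount Carmel 4/36 = 11.1% → Riverside
Overall: Riverside 261/373 = 70.0%, Mount Carmel 137/244 = 56.1% → Riverside
Riverside wins overall and in every case group — no reversal.

Yes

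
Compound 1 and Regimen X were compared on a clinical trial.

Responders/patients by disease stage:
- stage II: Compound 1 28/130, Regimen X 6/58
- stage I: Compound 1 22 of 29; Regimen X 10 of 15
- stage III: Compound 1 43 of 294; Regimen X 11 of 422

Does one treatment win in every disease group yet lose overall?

No

Stage II: Compound 1 28/130 = 21.5%, Regimen X 6/58 = 10.3% → Compound 1
Stage I: Compound 1 22/29 = 75.9%, Regimen X 10/15 = 66.7% → Compound 1
Stage III: Compound 1 43/294 = 14.6%, Regimen X 11/422 = 2.6% → Compound 1
Overall: Compound 1 93/453 = 20.5%, Regimen X 27/495 = 5.5% → Compound 1
Compound 1 wins overall and in every disease group — no reversal.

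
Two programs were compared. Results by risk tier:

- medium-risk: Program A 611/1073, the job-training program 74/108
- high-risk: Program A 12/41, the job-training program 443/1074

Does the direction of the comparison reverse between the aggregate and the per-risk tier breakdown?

Yes

Medium-risk: Program A 611/1073 = 56.9%, the job-training program 74/108 = 68.5% → the job-training program
High-risk: Program A 12/41 = 29.3%, the job-training program 443/1074 = 41.2% → the job-training program
Overall: Program A 623/1114 = 55.9%, the job-training program 517/1182 = 43.7% → Program A
The job-training program wins each risk group but Program A wins overall — the comparison reverses. The job-training program's participants skew toward high-risk, which has a lower base rate.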